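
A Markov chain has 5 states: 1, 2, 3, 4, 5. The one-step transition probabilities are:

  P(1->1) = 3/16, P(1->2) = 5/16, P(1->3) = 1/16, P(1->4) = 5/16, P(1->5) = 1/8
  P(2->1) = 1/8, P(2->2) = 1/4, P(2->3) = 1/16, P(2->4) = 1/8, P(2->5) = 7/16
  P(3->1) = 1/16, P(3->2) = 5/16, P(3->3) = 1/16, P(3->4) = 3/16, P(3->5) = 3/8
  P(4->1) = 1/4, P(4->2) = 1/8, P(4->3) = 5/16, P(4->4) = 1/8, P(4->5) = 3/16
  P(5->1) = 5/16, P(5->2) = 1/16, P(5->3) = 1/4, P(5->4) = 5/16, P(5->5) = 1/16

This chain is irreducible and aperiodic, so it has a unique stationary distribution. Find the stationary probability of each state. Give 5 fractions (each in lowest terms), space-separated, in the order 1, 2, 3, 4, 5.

The stationary distribution satisfies pi = pi * P, i.e.:
  pi_1 = 3/16*pi_1 + 1/8*pi_2 + 1/16*pi_3 + 1/4*pi_4 + 5/16*pi_5
  pi_2 = 5/16*pi_1 + 1/4*pi_2 + 5/16*pi_3 + 1/8*pi_4 + 1/16*pi_5
  pi_3 = 1/16*pi_1 + 1/16*pi_2 + 1/16*pi_3 + 5/16*pi_4 + 1/4*pi_5
  pi_4 = 5/16*pi_1 + 1/8*pi_2 + 3/16*pi_3 + 1/8*pi_4 + 5/16*pi_5
  pi_5 = 1/8*pi_1 + 7/16*pi_2 + 3/8*pi_3 + 3/16*pi_4 + 1/16*pi_5
with normalization: pi_1 + pi_2 + pi_3 + pi_4 + pi_5 = 1.

Using the first 4 balance equations plus normalization, the linear system A*pi = b is:
  [-13/16, 1/8, 1/16, 1/4, 5/16] . pi = 0
  [5/16, -3/4, 5/16, 1/8, 1/16] . pi = 0
  [1/16, 1/16, -15/16, 5/16, 1/4] . pi = 0
  [5/16, 1/8, 3/16, -7/8, 5/16] . pi = 0
  [1, 1, 1, 1, 1] . pi = 1

Solving yields:
  pi_1 = 491/2495
  pi_2 = 506/2495
  pi_3 = 396/2495
  pi_4 = 107/499
  pi_5 = 567/2495

Verification (pi * P):
  491/2495*3/16 + 506/2495*1/8 + 396/2495*1/16 + 107/499*1/4 + 567/2495*5/16 = 491/2495 = pi_1  (ok)
  491/2495*5/16 + 506/2495*1/4 + 396/2495*5/16 + 107/499*1/8 + 567/2495*1/16 = 506/2495 = pi_2  (ok)
  491/2495*1/16 + 506/2495*1/16 + 396/2495*1/16 + 107/499*5/16 + 567/2495*1/4 = 396/2495 = pi_3  (ok)
  491/2495*5/16 + 506/2495*1/8 + 396/2495*3/16 + 107/499*1/8 + 567/2495*5/16 = 107/499 = pi_4  (ok)
  491/2495*1/8 + 506/2495*7/16 + 396/2495*3/8 + 107/499*3/16 + 567/2495*1/16 = 567/2495 = pi_5  (ok)

Answer: 491/2495 506/2495 396/2495 107/499 567/2495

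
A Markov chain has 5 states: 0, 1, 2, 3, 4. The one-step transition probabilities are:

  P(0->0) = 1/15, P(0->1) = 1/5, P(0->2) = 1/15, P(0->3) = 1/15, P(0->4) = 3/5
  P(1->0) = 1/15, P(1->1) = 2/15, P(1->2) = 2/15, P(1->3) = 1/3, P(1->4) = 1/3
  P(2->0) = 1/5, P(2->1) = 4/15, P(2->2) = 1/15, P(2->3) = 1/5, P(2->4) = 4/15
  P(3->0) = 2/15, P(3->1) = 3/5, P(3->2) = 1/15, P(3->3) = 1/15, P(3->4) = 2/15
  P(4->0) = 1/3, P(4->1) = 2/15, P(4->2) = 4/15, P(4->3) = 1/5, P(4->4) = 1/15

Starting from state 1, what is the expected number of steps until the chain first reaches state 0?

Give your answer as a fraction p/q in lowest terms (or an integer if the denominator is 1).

Answer: 42525/6757

Derivation:
Let h_i = expected steps to first reach 0 from state i.
Boundary: h_0 = 0.
First-step equations for the other states:
  h_1 = 1 + 1/15*h_0 + 2/15*h_1 + 2/15*h_2 + 1/3*h_3 + 1/3*h_4
  h_2 = 1 + 1/5*h_0 + 4/15*h_1 + 1/15*h_2 + 1/5*h_3 + 4/15*h_4
  h_3 = 1 + 2/15*h_0 + 3/5*h_1 + 1/15*h_2 + 1/15*h_3 + 2/15*h_4
  h_4 = 1 + 1/3*h_0 + 2/15*h_1 + 4/15*h_2 + 1/5*h_3 + 1/15*h_4

Substituting h_0 = 0 and rearranging gives the linear system (I - Q) h = 1:
  [13/15, -2/15, -1/3, -1/3] . (h_1, h_2, h_3, h_4) = 1
  [-4/15, 14/15, -1/5, -4/15] . (h_1, h_2, h_3, h_4) = 1
  [-3/5, -1/15, 14/15, -2/15] . (h_1, h_2, h_3, h_4) = 1
  [-2/15, -4/15, -1/5, 14/15] . (h_1, h_2, h_3, h_4) = 1

Solving yields:
  h_1 = 42525/6757
  h_2 = 37860/6757
  h_3 = 42015/6757
  h_4 = 33135/6757

Starting state is 1, so the expected hitting time is h_1 = 42525/6757.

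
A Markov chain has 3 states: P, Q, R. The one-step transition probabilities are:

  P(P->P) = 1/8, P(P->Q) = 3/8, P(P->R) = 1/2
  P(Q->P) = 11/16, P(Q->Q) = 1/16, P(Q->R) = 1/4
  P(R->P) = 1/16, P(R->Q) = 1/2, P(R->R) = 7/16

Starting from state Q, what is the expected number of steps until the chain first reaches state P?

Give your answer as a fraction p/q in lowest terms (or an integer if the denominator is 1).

Let h_i = expected steps to first reach P from state i.
Boundary: h_P = 0.
First-step equations for the other states:
  h_Q = 1 + 11/16*h_P + 1/16*h_Q + 1/4*h_R
  h_R = 1 + 1/16*h_P + 1/2*h_Q + 7/16*h_R

Substituting h_P = 0 and rearranging gives the linear system (I - Q) h = 1:
  [15/16, -1/4] . (h_Q, h_R) = 1
  [-1/2, 9/16] . (h_Q, h_R) = 1

Solving yields:
  h_Q = 208/103
  h_R = 368/103

Starting state is Q, so the expected hitting time is h_Q = 208/103.

Answer: 208/103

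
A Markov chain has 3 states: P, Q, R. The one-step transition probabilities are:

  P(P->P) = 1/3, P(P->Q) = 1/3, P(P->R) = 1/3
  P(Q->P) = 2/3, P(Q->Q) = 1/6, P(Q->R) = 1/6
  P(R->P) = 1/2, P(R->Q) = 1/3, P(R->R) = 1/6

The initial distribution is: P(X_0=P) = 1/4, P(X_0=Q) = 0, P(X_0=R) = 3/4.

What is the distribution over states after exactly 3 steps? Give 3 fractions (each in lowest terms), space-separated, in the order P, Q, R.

Answer: 403/864 31/108 71/288

Derivation:
Propagating the distribution step by step (d_{t+1} = d_t * P):
d_0 = (P=1/4, Q=0, R=3/4)
  d_1[P] = 1/4*1/3 + 0*2/3 + 3/4*1/2 = 11/24
  d_1[Q] = 1/4*1/3 + 0*1/6 + 3/4*1/3 = 1/3
  d_1[R] = 1/4*1/3 + 0*1/6 + 3/4*1/6 = 5/24
d_1 = (P=11/24, Q=1/3, R=5/24)
  d_2[P] = 11/24*1/3 + 1/3*2/3 + 5/24*1/2 = 23/48
  d_2[Q] = 11/24*1/3 + 1/3*1/6 + 5/24*1/3 = 5/18
  d_2[R] = 11/24*1/3 + 1/3*1/6 + 5/24*1/6 = 35/144
d_2 = (P=23/48, Q=5/18, R=35/144)
  d_3[P] = 23/48*1/3 + 5/18*2/3 + 35/144*1/2 = 403/864
  d_3[Q] = 23/48*1/3 + 5/18*1/6 + 35/144*1/3 = 31/108
  d_3[R] = 23/48*1/3 + 5/18*1/6 + 35/144*1/6 = 71/288
d_3 = (P=403/864, Q=31/108, R=71/288)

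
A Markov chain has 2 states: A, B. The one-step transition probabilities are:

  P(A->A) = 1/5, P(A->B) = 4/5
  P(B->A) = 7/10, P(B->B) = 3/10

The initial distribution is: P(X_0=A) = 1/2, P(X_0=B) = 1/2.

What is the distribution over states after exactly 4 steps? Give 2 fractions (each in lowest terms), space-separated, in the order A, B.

Propagating the distribution step by step (d_{t+1} = d_t * P):
d_0 = (A=1/2, B=1/2)
  d_1[A] = 1/2*1/5 + 1/2*7/10 = 9/20
  d_1[B] = 1/2*4/5 + 1/2*3/10 = 11/20
d_1 = (A=9/20, B=11/20)
  d_2[A] = 9/20*1/5 + 11/20*7/10 = 19/40
  d_2[B] = 9/20*4/5 + 11/20*3/10 = 21/40
d_2 = (A=19/40, B=21/40)
  d_3[A] = 19/40*1/5 + 21/40*7/10 = 37/80
  d_3[B] = 19/40*4/5 + 21/40*3/10 = 43/80
d_3 = (A=37/80, B=43/80)
  d_4[A] = 37/80*1/5 + 43/80*7/10 = 15/32
  d_4[B] = 37/80*4/5 + 43/80*3/10 = 17/32
d_4 = (A=15/32, B=17/32)

Answer: 15/32 17/32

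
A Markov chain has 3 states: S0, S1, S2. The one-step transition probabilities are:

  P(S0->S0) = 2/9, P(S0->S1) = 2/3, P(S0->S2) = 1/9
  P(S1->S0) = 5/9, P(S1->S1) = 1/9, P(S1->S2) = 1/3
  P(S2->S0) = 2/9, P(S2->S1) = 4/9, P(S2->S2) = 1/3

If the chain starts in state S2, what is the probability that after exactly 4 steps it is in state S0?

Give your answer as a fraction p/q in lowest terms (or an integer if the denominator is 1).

Answer: 262/729

Derivation:
Computing P^4 by repeated multiplication:
P^1 =
  S0: [2/9, 2/3, 1/9]
  S1: [5/9, 1/9, 1/3]
  S2: [2/9, 4/9, 1/3]
P^2 =
  S0: [4/9, 22/81, 23/81]
  S1: [7/27, 43/81, 17/81]
  S2: [10/27, 28/81, 23/81]
P^3 =
  S0: [76/243, 110/243, 19/81]
  S1: [97/243, 79/243, 67/243]
  S2: [82/243, 100/243, 61/243]
P^4 =
  S0: [272/729, 794/2187, 577/2187]
  S1: [241/729, 929/2187, 535/2187]
  S2: [262/729, 836/2187, 565/2187]

(P^4)[S2 -> S0] = 262/729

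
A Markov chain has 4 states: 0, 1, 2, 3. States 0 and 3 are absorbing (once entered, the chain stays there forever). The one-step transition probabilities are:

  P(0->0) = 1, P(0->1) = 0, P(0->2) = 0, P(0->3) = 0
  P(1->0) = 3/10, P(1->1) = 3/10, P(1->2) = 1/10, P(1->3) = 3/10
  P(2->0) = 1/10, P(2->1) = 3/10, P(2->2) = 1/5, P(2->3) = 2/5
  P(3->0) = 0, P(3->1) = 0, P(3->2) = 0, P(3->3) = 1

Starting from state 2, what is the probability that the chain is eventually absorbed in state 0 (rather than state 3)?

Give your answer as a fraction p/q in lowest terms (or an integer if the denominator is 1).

Let a_i = P(absorbed in 0 | start in state i).
Boundary conditions: a_0 = 1, a_3 = 0.
For each transient state i, a_i = sum_j P(i->j) * a_j:
  a_1 = 3/10*a_0 + 3/10*a_1 + 1/10*a_2 + 3/10*a_3
  a_2 = 1/10*a_0 + 3/10*a_1 + 1/5*a_2 + 2/5*a_3

Substituting a_0 = 1 and a_3 = 0, rearrange to (I - Q) a = r where r[i] = P(i -> 0):
  [7/10, -1/10] . (a_1, a_2) = 3/10
  [-3/10, 4/5] . (a_1, a_2) = 1/10

Solving yields:
  a_1 = 25/53
  a_2 = 16/53

Starting state is 2, so the absorption probability is a_2 = 16/53.

Answer: 16/53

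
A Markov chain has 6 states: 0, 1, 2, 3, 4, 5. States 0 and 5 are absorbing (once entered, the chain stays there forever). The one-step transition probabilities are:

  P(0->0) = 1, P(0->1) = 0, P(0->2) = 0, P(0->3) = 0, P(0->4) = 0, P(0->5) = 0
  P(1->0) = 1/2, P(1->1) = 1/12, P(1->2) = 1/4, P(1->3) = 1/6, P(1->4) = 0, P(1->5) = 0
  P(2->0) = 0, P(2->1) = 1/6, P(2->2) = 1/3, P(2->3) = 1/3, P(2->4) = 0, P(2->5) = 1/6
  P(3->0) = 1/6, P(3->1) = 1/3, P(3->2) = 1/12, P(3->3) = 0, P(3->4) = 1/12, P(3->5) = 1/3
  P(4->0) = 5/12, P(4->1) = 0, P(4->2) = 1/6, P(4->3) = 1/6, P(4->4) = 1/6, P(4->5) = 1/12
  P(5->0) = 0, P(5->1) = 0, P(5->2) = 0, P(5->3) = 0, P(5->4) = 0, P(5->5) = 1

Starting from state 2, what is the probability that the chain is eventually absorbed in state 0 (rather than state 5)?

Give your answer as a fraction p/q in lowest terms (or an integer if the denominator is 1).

Answer: 298/665

Derivation:
Let a_i = P(absorbed in 0 | start in state i).
Boundary conditions: a_0 = 1, a_5 = 0.
For each transient state i, a_i = sum_j P(i->j) * a_j:
  a_1 = 1/2*a_0 + 1/12*a_1 + 1/4*a_2 + 1/6*a_3 + 0*a_4 + 0*a_5
  a_2 = 0*a_0 + 1/6*a_1 + 1/3*a_2 + 1/3*a_3 + 0*a_4 + 1/6*a_5
  a_3 = 1/6*a_0 + 1/3*a_1 + 1/12*a_2 + 0*a_3 + 1/12*a_4 + 1/3*a_5
  a_4 = 5/12*a_0 + 0*a_1 + 1/6*a_2 + 1/6*a_3 + 1/6*a_4 + 1/12*a_5

Substituting a_0 = 1 and a_5 = 0, rearrange to (I - Q) a = r where r[i] = P(i -> 0):
  [11/12, -1/4, -1/6, 0] . (a_1, a_2, a_3, a_4) = 1/2
  [-1/6, 2/3, -1/3, 0] . (a_1, a_2, a_3, a_4) = 0
  [-1/3, -1/12, 1, -1/12] . (a_1, a_2, a_3, a_4) = 1/6
  [0, -1/6, -1/6, 5/6] . (a_1, a_2, a_3, a_4) = 5/12

Solving yields:
  a_1 = 217/285
  a_2 = 298/665
  a_3 = 2057/3990
  a_4 = 1382/1995

Starting state is 2, so the absorption probability is a_2 = 298/665.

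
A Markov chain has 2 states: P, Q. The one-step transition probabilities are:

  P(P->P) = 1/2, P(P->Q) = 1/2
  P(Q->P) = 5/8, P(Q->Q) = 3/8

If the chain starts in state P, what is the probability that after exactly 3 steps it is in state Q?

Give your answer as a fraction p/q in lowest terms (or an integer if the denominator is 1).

Answer: 57/128

Derivation:
Computing P^3 by repeated multiplication:
P^1 =
  P: [1/2, 1/2]
  Q: [5/8, 3/8]
P^2 =
  P: [9/16, 7/16]
  Q: [35/64, 29/64]
P^3 =
  P: [71/128, 57/128]
  Q: [285/512, 227/512]

(P^3)[P -> Q] = 57/128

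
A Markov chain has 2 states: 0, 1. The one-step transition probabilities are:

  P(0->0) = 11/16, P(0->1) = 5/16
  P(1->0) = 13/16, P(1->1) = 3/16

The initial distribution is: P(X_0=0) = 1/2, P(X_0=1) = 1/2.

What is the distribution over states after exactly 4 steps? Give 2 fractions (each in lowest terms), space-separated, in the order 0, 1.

Propagating the distribution step by step (d_{t+1} = d_t * P):
d_0 = (0=1/2, 1=1/2)
  d_1[0] = 1/2*11/16 + 1/2*13/16 = 3/4
  d_1[1] = 1/2*5/16 + 1/2*3/16 = 1/4
d_1 = (0=3/4, 1=1/4)
  d_2[0] = 3/4*11/16 + 1/4*13/16 = 23/32
  d_2[1] = 3/4*5/16 + 1/4*3/16 = 9/32
d_2 = (0=23/32, 1=9/32)
  d_3[0] = 23/32*11/16 + 9/32*13/16 = 185/256
  d_3[1] = 23/32*5/16 + 9/32*3/16 = 71/256
d_3 = (0=185/256, 1=71/256)
  d_4[0] = 185/256*11/16 + 71/256*13/16 = 1479/2048
  d_4[1] = 185/256*5/16 + 71/256*3/16 = 569/2048
d_4 = (0=1479/2048, 1=569/2048)

Answer: 1479/2048 569/2048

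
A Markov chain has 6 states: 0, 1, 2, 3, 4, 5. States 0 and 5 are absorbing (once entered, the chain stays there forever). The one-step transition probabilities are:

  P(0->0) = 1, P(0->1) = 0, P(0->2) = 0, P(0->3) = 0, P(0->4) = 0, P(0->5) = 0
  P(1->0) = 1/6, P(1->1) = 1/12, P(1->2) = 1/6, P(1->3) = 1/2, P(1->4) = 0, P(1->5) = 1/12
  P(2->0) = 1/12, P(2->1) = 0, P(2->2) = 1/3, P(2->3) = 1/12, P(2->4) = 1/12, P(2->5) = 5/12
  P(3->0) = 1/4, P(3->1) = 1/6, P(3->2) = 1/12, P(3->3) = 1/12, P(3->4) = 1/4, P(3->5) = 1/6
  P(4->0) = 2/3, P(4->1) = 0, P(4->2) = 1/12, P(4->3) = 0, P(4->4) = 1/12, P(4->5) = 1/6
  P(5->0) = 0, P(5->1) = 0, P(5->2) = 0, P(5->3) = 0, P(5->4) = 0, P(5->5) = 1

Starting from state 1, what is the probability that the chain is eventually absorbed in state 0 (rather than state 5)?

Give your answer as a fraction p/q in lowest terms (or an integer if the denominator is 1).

Let a_i = P(absorbed in 0 | start in state i).
Boundary conditions: a_0 = 1, a_5 = 0.
For each transient state i, a_i = sum_j P(i->j) * a_j:
  a_1 = 1/6*a_0 + 1/12*a_1 + 1/6*a_2 + 1/2*a_3 + 0*a_4 + 1/12*a_5
  a_2 = 1/12*a_0 + 0*a_1 + 1/3*a_2 + 1/12*a_3 + 1/12*a_4 + 5/12*a_5
  a_3 = 1/4*a_0 + 1/6*a_1 + 1/12*a_2 + 1/12*a_3 + 1/4*a_4 + 1/6*a_5
  a_4 = 2/3*a_0 + 0*a_1 + 1/12*a_2 + 0*a_3 + 1/12*a_4 + 1/6*a_5

Substituting a_0 = 1 and a_5 = 0, rearrange to (I - Q) a = r where r[i] = P(i -> 0):
  [11/12, -1/6, -1/2, 0] . (a_1, a_2, a_3, a_4) = 1/6
  [0, 2/3, -1/12, -1/12] . (a_1, a_2, a_3, a_4) = 1/12
  [-1/6, -1/12, 11/12, -1/4] . (a_1, a_2, a_3, a_4) = 1/4
  [0, -1/12, 0, 11/12] . (a_1, a_2, a_3, a_4) = 2/3

Solving yields:
  a_1 = 1756/3095
  a_2 = 914/3095
  a_3 = 1883/3095
  a_4 = 2334/3095

Starting state is 1, so the absorption probability is a_1 = 1756/3095.

Answer: 1756/3095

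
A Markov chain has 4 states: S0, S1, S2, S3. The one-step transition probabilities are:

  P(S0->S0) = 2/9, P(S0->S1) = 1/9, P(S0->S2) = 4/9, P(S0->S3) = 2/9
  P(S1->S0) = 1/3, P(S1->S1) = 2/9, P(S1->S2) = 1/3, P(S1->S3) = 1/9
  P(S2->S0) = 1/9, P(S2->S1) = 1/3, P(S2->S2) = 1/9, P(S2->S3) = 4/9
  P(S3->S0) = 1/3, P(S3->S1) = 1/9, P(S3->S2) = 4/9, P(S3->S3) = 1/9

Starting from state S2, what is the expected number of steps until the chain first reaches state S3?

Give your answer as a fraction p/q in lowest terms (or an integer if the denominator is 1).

Answer: 54/17

Derivation:
Let h_i = expected steps to first reach S3 from state i.
Boundary: h_S3 = 0.
First-step equations for the other states:
  h_S0 = 1 + 2/9*h_S0 + 1/9*h_S1 + 4/9*h_S2 + 2/9*h_S3
  h_S1 = 1 + 1/3*h_S0 + 2/9*h_S1 + 1/3*h_S2 + 1/9*h_S3
  h_S2 = 1 + 1/9*h_S0 + 1/3*h_S1 + 1/9*h_S2 + 4/9*h_S3

Substituting h_S3 = 0 and rearranging gives the linear system (I - Q) h = 1:
  [7/9, -1/9, -4/9] . (h_S0, h_S1, h_S2) = 1
  [-1/3, 7/9, -1/3] . (h_S0, h_S1, h_S2) = 1
  [-1/9, -1/3, 8/9] . (h_S0, h_S1, h_S2) = 1

Solving yields:
  h_S0 = 63/17
  h_S1 = 72/17
  h_S2 = 54/17

Starting state is S2, so the expected hitting time is h_S2 = 54/17.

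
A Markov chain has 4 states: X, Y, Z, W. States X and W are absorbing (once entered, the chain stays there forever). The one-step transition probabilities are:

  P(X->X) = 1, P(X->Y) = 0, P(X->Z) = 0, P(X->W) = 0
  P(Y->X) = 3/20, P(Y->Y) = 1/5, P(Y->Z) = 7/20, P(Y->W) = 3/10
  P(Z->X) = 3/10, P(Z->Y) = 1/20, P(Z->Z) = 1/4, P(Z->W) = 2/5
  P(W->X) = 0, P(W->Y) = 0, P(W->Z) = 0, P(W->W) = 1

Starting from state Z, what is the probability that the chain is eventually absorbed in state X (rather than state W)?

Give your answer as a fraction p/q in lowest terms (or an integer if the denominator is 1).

Answer: 99/233

Derivation:
Let a_i = P(absorbed in X | start in state i).
Boundary conditions: a_X = 1, a_W = 0.
For each transient state i, a_i = sum_j P(i->j) * a_j:
  a_Y = 3/20*a_X + 1/5*a_Y + 7/20*a_Z + 3/10*a_W
  a_Z = 3/10*a_X + 1/20*a_Y + 1/4*a_Z + 2/5*a_W

Substituting a_X = 1 and a_W = 0, rearrange to (I - Q) a = r where r[i] = P(i -> X):
  [4/5, -7/20] . (a_Y, a_Z) = 3/20
  [-1/20, 3/4] . (a_Y, a_Z) = 3/10

Solving yields:
  a_Y = 87/233
  a_Z = 99/233

Starting state is Z, so the absorption probability is a_Z = 99/233.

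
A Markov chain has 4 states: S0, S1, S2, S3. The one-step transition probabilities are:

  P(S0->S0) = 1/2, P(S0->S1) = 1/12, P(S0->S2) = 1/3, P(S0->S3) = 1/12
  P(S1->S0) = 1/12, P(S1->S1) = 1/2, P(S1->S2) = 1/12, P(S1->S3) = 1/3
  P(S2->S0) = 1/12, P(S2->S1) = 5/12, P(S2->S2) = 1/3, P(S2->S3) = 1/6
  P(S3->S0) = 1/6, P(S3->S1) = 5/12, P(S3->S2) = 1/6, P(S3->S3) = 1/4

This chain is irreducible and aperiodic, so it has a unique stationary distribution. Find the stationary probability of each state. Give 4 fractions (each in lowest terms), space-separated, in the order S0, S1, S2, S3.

Answer: 153/866 169/433 85/433 205/866

Derivation:
The stationary distribution satisfies pi = pi * P, i.e.:
  pi_S0 = 1/2*pi_S0 + 1/12*pi_S1 + 1/12*pi_S2 + 1/6*pi_S3
  pi_S1 = 1/12*pi_S0 + 1/2*pi_S1 + 5/12*pi_S2 + 5/12*pi_S3
  pi_S2 = 1/3*pi_S0 + 1/12*pi_S1 + 1/3*pi_S2 + 1/6*pi_S3
  pi_S3 = 1/12*pi_S0 + 1/3*pi_S1 + 1/6*pi_S2 + 1/4*pi_S3
with normalization: pi_S0 + pi_S1 + pi_S2 + pi_S3 = 1.

Using the first 3 balance equations plus normalization, the linear system A*pi = b is:
  [-1/2, 1/12, 1/12, 1/6] . pi = 0
  [1/12, -1/2, 5/12, 5/12] . pi = 0
  [1/3, 1/12, -2/3, 1/6] . pi = 0
  [1, 1, 1, 1] . pi = 1

Solving yields:
  pi_S0 = 153/866
  pi_S1 = 169/433
  pi_S2 = 85/433
  pi_S3 = 205/866

Verification (pi * P):
  153/866*1/2 + 169/433*1/12 + 85/433*1/12 + 205/866*1/6 = 153/866 = pi_S0  (ok)
  153/866*1/12 + 169/433*1/2 + 85/433*5/12 + 205/866*5/12 = 169/433 = pi_S1  (ok)
  153/866*1/3 + 169/433*1/12 + 85/433*1/3 + 205/866*1/6 = 85/433 = pi_S2  (ok)
  153/866*1/12 + 169/433*1/3 + 85/433*1/6 + 205/866*1/4 = 205/866 = pi_S3  (ok)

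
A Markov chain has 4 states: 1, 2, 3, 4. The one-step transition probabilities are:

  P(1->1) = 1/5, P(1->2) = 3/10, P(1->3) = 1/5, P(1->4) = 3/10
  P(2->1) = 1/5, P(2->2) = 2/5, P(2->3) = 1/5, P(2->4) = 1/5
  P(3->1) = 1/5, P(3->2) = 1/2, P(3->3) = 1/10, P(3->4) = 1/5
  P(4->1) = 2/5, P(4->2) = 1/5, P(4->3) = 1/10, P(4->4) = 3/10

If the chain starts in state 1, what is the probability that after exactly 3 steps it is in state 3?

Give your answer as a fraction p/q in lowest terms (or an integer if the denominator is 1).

Computing P^3 by repeated multiplication:
P^1 =
  1: [1/5, 3/10, 1/5, 3/10]
  2: [1/5, 2/5, 1/5, 1/5]
  3: [1/5, 1/2, 1/10, 1/5]
  4: [2/5, 1/5, 1/10, 3/10]
P^2 =
  1: [13/50, 17/50, 3/20, 1/4]
  2: [6/25, 9/25, 4/25, 6/25]
  3: [6/25, 7/20, 17/100, 6/25]
  4: [13/50, 31/100, 4/25, 27/100]
P^3 =
  1: [1/4, 339/1000, 4/25, 251/1000]
  2: [31/125, 43/125, 4/25, 31/125]
  3: [31/125, 69/200, 159/1000, 31/125]
  4: [127/500, 42/125, 157/1000, 253/1000]

(P^3)[1 -> 3] = 4/25

Answer: 4/25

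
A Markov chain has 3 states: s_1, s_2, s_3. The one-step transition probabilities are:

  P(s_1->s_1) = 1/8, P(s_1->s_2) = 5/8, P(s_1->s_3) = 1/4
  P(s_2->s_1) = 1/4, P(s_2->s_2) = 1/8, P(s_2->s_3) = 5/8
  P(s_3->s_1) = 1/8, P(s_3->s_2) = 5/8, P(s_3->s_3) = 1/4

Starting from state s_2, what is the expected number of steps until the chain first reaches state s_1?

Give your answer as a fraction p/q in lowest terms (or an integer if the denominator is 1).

Answer: 88/17

Derivation:
Let h_i = expected steps to first reach s_1 from state i.
Boundary: h_s_1 = 0.
First-step equations for the other states:
  h_s_2 = 1 + 1/4*h_s_1 + 1/8*h_s_2 + 5/8*h_s_3
  h_s_3 = 1 + 1/8*h_s_1 + 5/8*h_s_2 + 1/4*h_s_3

Substituting h_s_1 = 0 and rearranging gives the linear system (I - Q) h = 1:
  [7/8, -5/8] . (h_s_2, h_s_3) = 1
  [-5/8, 3/4] . (h_s_2, h_s_3) = 1

Solving yields:
  h_s_2 = 88/17
  h_s_3 = 96/17

Starting state is s_2, so the expected hitting time is h_s_2 = 88/17.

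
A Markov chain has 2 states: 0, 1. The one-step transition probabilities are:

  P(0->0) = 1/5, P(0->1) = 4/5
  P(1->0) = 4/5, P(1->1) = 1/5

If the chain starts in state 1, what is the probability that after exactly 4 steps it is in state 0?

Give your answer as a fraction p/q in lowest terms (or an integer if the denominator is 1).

Answer: 272/625

Derivation:
Computing P^4 by repeated multiplication:
P^1 =
  0: [1/5, 4/5]
  1: [4/5, 1/5]
P^2 =
  0: [17/25, 8/25]
  1: [8/25, 17/25]
P^3 =
  0: [49/125, 76/125]
  1: [76/125, 49/125]
P^4 =
  0: [353/625, 272/625]
  1: [272/625, 353/625]

(P^4)[1 -> 0] = 272/625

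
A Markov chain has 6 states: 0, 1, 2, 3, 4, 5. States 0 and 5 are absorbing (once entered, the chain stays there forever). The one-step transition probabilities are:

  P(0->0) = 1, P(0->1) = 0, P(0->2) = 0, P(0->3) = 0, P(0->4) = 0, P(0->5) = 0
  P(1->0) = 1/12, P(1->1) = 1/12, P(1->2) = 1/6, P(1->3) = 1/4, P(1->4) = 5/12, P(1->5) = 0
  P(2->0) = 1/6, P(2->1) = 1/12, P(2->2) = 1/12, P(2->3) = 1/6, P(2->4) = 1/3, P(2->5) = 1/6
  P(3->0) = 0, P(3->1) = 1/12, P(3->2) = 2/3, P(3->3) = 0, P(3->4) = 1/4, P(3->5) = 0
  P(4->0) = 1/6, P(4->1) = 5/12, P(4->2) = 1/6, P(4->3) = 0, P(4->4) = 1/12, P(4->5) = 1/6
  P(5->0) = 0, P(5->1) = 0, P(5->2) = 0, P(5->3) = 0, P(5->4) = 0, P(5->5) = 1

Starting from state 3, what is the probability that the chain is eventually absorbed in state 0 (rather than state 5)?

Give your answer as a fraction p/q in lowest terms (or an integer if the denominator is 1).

Let a_i = P(absorbed in 0 | start in state i).
Boundary conditions: a_0 = 1, a_5 = 0.
For each transient state i, a_i = sum_j P(i->j) * a_j:
  a_1 = 1/12*a_0 + 1/12*a_1 + 1/6*a_2 + 1/4*a_3 + 5/12*a_4 + 0*a_5
  a_2 = 1/6*a_0 + 1/12*a_1 + 1/12*a_2 + 1/6*a_3 + 1/3*a_4 + 1/6*a_5
  a_3 = 0*a_0 + 1/12*a_1 + 2/3*a_2 + 0*a_3 + 1/4*a_4 + 0*a_5
  a_4 = 1/6*a_0 + 5/12*a_1 + 1/6*a_2 + 0*a_3 + 1/12*a_4 + 1/6*a_5

Substituting a_0 = 1 and a_5 = 0, rearrange to (I - Q) a = r where r[i] = P(i -> 0):
  [11/12, -1/6, -1/4, -5/12] . (a_1, a_2, a_3, a_4) = 1/12
  [-1/12, 11/12, -1/6, -1/3] . (a_1, a_2, a_3, a_4) = 1/6
  [-1/12, -2/3, 1, -1/4] . (a_1, a_2, a_3, a_4) = 0
  [-5/12, -1/6, 0, 11/12] . (a_1, a_2, a_3, a_4) = 1/6

Solving yields:
  a_1 = 2133/3682
  a_2 = 1947/3682
  a_3 = 141/263
  a_4 = 1993/3682

Starting state is 3, so the absorption probability is a_3 = 141/263.

Answer: 141/263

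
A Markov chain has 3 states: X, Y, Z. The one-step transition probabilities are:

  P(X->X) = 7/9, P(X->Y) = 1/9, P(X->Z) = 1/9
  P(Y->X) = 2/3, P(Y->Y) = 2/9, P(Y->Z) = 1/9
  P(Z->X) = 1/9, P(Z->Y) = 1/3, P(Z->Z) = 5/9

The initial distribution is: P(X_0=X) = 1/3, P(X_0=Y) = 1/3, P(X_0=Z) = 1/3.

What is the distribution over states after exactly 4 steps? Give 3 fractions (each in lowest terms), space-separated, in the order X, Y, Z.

Answer: 12131/19683 1171/6561 4039/19683

Derivation:
Propagating the distribution step by step (d_{t+1} = d_t * P):
d_0 = (X=1/3, Y=1/3, Z=1/3)
  d_1[X] = 1/3*7/9 + 1/3*2/3 + 1/3*1/9 = 14/27
  d_1[Y] = 1/3*1/9 + 1/3*2/9 + 1/3*1/3 = 2/9
  d_1[Z] = 1/3*1/9 + 1/3*1/9 + 1/3*5/9 = 7/27
d_1 = (X=14/27, Y=2/9, Z=7/27)
  d_2[X] = 14/27*7/9 + 2/9*2/3 + 7/27*1/9 = 47/81
  d_2[Y] = 14/27*1/9 + 2/9*2/9 + 7/27*1/3 = 47/243
  d_2[Z] = 14/27*1/9 + 2/9*1/9 + 7/27*5/9 = 55/243
d_2 = (X=47/81, Y=47/243, Z=55/243)
  d_3[X] = 47/81*7/9 + 47/243*2/3 + 55/243*1/9 = 1324/2187
  d_3[Y] = 47/81*1/9 + 47/243*2/9 + 55/243*1/3 = 400/2187
  d_3[Z] = 47/81*1/9 + 47/243*1/9 + 55/243*5/9 = 463/2187
d_3 = (X=1324/2187, Y=400/2187, Z=463/2187)
  d_4[X] = 1324/2187*7/9 + 400/2187*2/3 + 463/2187*1/9 = 12131/19683
  d_4[Y] = 1324/2187*1/9 + 400/2187*2/9 + 463/2187*1/3 = 1171/6561
  d_4[Z] = 1324/2187*1/9 + 400/2187*1/9 + 463/2187*5/9 = 4039/19683
d_4 = (X=12131/19683, Y=1171/6561, Z=4039/19683)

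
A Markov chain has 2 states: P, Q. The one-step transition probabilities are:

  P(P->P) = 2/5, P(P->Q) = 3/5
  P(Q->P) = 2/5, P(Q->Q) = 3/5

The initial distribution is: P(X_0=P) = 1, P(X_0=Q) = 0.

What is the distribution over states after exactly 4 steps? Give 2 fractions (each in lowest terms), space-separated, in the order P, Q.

Propagating the distribution step by step (d_{t+1} = d_t * P):
d_0 = (P=1, Q=0)
  d_1[P] = 1*2/5 + 0*2/5 = 2/5
  d_1[Q] = 1*3/5 + 0*3/5 = 3/5
d_1 = (P=2/5, Q=3/5)
  d_2[P] = 2/5*2/5 + 3/5*2/5 = 2/5
  d_2[Q] = 2/5*3/5 + 3/5*3/5 = 3/5
d_2 = (P=2/5, Q=3/5)
  d_3[P] = 2/5*2/5 + 3/5*2/5 = 2/5
  d_3[Q] = 2/5*3/5 + 3/5*3/5 = 3/5
d_3 = (P=2/5, Q=3/5)
  d_4[P] = 2/5*2/5 + 3/5*2/5 = 2/5
  d_4[Q] = 2/5*3/5 + 3/5*3/5 = 3/5
d_4 = (P=2/5, Q=3/5)

Answer: 2/5 3/5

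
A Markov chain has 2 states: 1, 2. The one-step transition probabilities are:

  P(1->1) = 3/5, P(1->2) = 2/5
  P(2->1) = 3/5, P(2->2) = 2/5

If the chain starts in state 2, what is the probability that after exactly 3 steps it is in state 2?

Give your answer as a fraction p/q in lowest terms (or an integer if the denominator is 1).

Computing P^3 by repeated multiplication:
P^1 =
  1: [3/5, 2/5]
  2: [3/5, 2/5]
P^2 =
  1: [3/5, 2/5]
  2: [3/5, 2/5]
P^3 =
  1: [3/5, 2/5]
  2: [3/5, 2/5]

(P^3)[2 -> 2] = 2/5

Answer: 2/5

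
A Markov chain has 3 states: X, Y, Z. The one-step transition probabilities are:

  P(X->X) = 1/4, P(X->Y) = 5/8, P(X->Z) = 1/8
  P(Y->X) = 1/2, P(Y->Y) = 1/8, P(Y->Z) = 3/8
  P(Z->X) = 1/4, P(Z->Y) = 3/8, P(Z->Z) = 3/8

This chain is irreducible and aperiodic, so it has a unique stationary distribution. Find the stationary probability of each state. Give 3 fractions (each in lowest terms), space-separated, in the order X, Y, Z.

Answer: 13/38 7/19 11/38

Derivation:
The stationary distribution satisfies pi = pi * P, i.e.:
  pi_X = 1/4*pi_X + 1/2*pi_Y + 1/4*pi_Z
  pi_Y = 5/8*pi_X + 1/8*pi_Y + 3/8*pi_Z
  pi_Z = 1/8*pi_X + 3/8*pi_Y + 3/8*pi_Z
with normalization: pi_X + pi_Y + pi_Z = 1.

Using the first 2 balance equations plus normalization, the linear system A*pi = b is:
  [-3/4, 1/2, 1/4] . pi = 0
  [5/8, -7/8, 3/8] . pi = 0
  [1, 1, 1] . pi = 1

Solving yields:
  pi_X = 13/38
  pi_Y = 7/19
  pi_Z = 11/38

Verification (pi * P):
  13/38*1/4 + 7/19*1/2 + 11/38*1/4 = 13/38 = pi_X  (ok)
  13/38*5/8 + 7/19*1/8 + 11/38*3/8 = 7/19 = pi_Y  (ok)
  13/38*1/8 + 7/19*3/8 + 11/38*3/8 = 11/38 = pi_Z  (ok)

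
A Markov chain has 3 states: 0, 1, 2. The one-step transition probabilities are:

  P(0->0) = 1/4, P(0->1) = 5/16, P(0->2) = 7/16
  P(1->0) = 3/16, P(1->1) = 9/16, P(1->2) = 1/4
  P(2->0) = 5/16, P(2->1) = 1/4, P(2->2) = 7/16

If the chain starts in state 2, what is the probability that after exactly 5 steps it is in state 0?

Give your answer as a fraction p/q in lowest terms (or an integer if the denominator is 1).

Computing P^5 by repeated multiplication:
P^1 =
  0: [1/4, 5/16, 7/16]
  1: [3/16, 9/16, 1/4]
  2: [5/16, 1/4, 7/16]
P^2 =
  0: [33/128, 93/256, 97/256]
  1: [59/256, 7/16, 85/256]
  2: [67/256, 89/256, 25/64]
P^3 =
  0: [257/1024, 1555/4096, 1513/4096]
  1: [997/4096, 1643/4096, 91/256]
  2: [1035/4096, 3/8, 1525/4096]
P^4 =
  0: [8171/32768, 25187/65536, 24007/65536]
  1: [16197/65536, 6399/16384, 23743/65536]
  2: [16373/65536, 25099/65536, 47/128]
P^5 =
  0: [65241/262144, 404421/1048576, 383191/1048576]
  1: [260291/1048576, 406321/1048576, 95491/262144]
  2: [261109/1048576, 101003/262144, 383455/1048576]

(P^5)[2 -> 0] = 261109/1048576

Answer: 261109/1048576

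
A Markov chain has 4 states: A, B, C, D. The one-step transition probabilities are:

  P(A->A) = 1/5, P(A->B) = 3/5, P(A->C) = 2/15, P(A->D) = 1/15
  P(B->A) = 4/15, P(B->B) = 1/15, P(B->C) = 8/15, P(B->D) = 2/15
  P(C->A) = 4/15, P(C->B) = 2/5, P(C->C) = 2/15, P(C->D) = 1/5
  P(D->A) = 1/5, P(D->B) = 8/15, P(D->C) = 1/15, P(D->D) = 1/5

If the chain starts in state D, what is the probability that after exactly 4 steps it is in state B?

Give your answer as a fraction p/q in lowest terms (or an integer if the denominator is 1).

Answer: 5818/16875

Derivation:
Computing P^4 by repeated multiplication:
P^1 =
  A: [1/5, 3/5, 2/15, 1/15]
  B: [4/15, 1/15, 8/15, 2/15]
  C: [4/15, 2/5, 2/15, 1/5]
  D: [1/5, 8/15, 1/15, 1/5]
P^2 =
  A: [56/225, 56/225, 83/225, 2/15]
  B: [6/25, 101/225, 34/225, 4/25]
  C: [53/225, 26/75, 7/25, 31/225]
  D: [6/25, 13/45, 1/3, 31/225]
P^3 =
  A: [814/3375, 1298/3375, 28/125, 169/1125]
  B: [6/25, 1079/3375, 68/225, 466/3375]
  C: [272/1125, 1181/3375, 887/3375, 491/3375]
  D: [163/675, 1249/3375, 809/3375, 502/3375]
P^4 =
  A: [12179/50625, 17216/50625, 1559/5625, 7199/50625]
  B: [12224/50625, 18217/50625, 12758/50625, 7426/50625]
  C: [12193/50625, 79/225, 2669/10125, 7312/50625]
  D: [4061/16875, 5818/16875, 13742/50625, 7246/50625]

(P^4)[D -> B] = 5818/16875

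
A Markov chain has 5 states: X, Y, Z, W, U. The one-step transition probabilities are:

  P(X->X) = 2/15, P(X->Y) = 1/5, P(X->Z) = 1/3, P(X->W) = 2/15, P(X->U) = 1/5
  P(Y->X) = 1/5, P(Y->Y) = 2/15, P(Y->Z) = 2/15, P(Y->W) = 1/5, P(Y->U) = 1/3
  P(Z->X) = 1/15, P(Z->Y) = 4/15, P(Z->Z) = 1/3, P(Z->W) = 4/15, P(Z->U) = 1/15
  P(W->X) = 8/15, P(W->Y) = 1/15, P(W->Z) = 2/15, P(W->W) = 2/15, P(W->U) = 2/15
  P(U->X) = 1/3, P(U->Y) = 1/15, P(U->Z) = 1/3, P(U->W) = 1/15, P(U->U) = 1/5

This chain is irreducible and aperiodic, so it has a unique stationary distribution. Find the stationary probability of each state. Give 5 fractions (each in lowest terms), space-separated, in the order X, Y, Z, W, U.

The stationary distribution satisfies pi = pi * P, i.e.:
  pi_X = 2/15*pi_X + 1/5*pi_Y + 1/15*pi_Z + 8/15*pi_W + 1/3*pi_U
  pi_Y = 1/5*pi_X + 2/15*pi_Y + 4/15*pi_Z + 1/15*pi_W + 1/15*pi_U
  pi_Z = 1/3*pi_X + 2/15*pi_Y + 1/3*pi_Z + 2/15*pi_W + 1/3*pi_U
  pi_W = 2/15*pi_X + 1/5*pi_Y + 4/15*pi_Z + 2/15*pi_W + 1/15*pi_U
  pi_U = 1/5*pi_X + 1/3*pi_Y + 1/15*pi_Z + 2/15*pi_W + 1/5*pi_U
with normalization: pi_X + pi_Y + pi_Z + pi_W + pi_U = 1.

Using the first 4 balance equations plus normalization, the linear system A*pi = b is:
  [-13/15, 1/5, 1/15, 8/15, 1/3] . pi = 0
  [1/5, -13/15, 4/15, 1/15, 1/15] . pi = 0
  [1/3, 2/15, -2/3, 2/15, 1/3] . pi = 0
  [2/15, 1/5, 4/15, -13/15, 1/15] . pi = 0
  [1, 1, 1, 1, 1] . pi = 1

Solving yields:
  pi_X = 13090/57303
  pi_Y = 9247/57303
  pi_Z = 15325/57303
  pi_W = 3211/19101
  pi_U = 1112/6367

Verification (pi * P):
  13090/57303*2/15 + 9247/57303*1/5 + 15325/57303*1/15 + 3211/19101*8/15 + 1112/6367*1/3 = 13090/57303 = pi_X  (ok)
  13090/57303*1/5 + 9247/57303*2/15 + 15325/57303*4/15 + 3211/19101*1/15 + 1112/6367*1/15 = 9247/57303 = pi_Y  (ok)
  13090/57303*1/3 + 9247/57303*2/15 + 15325/57303*1/3 + 3211/19101*2/15 + 1112/6367*1/3 = 15325/57303 = pi_Z  (ok)
  13090/57303*2/15 + 9247/57303*1/5 + 15325/57303*4/15 + 3211/19101*2/15 + 1112/6367*1/15 = 3211/19101 = pi_W  (ok)
  13090/57303*1/5 + 9247/57303*1/3 + 15325/57303*1/15 + 3211/19101*2/15 + 1112/6367*1/5 = 1112/6367 = pi_U  (ok)

Answer: 13090/57303 9247/57303 15325/57303 3211/19101 1112/6367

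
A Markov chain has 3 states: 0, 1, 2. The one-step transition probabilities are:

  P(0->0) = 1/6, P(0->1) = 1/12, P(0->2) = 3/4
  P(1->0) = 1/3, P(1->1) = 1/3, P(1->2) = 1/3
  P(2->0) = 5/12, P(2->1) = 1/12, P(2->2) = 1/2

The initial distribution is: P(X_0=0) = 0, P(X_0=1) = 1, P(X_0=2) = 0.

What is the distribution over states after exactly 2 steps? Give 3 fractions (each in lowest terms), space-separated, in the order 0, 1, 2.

Propagating the distribution step by step (d_{t+1} = d_t * P):
d_0 = (0=0, 1=1, 2=0)
  d_1[0] = 0*1/6 + 1*1/3 + 0*5/12 = 1/3
  d_1[1] = 0*1/12 + 1*1/3 + 0*1/12 = 1/3
  d_1[2] = 0*3/4 + 1*1/3 + 0*1/2 = 1/3
d_1 = (0=1/3, 1=1/3, 2=1/3)
  d_2[0] = 1/3*1/6 + 1/3*1/3 + 1/3*5/12 = 11/36
  d_2[1] = 1/3*1/12 + 1/3*1/3 + 1/3*1/12 = 1/6
  d_2[2] = 1/3*3/4 + 1/3*1/3 + 1/3*1/2 = 19/36
d_2 = (0=11/36, 1=1/6, 2=19/36)

Answer: 11/36 1/6 19/36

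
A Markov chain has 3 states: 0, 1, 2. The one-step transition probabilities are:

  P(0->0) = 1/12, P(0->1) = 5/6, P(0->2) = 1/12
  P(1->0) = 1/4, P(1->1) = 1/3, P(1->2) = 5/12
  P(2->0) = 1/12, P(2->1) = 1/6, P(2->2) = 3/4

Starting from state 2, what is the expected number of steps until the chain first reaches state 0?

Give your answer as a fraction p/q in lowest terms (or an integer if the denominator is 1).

Answer: 60/7

Derivation:
Let h_i = expected steps to first reach 0 from state i.
Boundary: h_0 = 0.
First-step equations for the other states:
  h_1 = 1 + 1/4*h_0 + 1/3*h_1 + 5/12*h_2
  h_2 = 1 + 1/12*h_0 + 1/6*h_1 + 3/4*h_2

Substituting h_0 = 0 and rearranging gives the linear system (I - Q) h = 1:
  [2/3, -5/12] . (h_1, h_2) = 1
  [-1/6, 1/4] . (h_1, h_2) = 1

Solving yields:
  h_1 = 48/7
  h_2 = 60/7

Starting state is 2, so the expected hitting time is h_2 = 60/7.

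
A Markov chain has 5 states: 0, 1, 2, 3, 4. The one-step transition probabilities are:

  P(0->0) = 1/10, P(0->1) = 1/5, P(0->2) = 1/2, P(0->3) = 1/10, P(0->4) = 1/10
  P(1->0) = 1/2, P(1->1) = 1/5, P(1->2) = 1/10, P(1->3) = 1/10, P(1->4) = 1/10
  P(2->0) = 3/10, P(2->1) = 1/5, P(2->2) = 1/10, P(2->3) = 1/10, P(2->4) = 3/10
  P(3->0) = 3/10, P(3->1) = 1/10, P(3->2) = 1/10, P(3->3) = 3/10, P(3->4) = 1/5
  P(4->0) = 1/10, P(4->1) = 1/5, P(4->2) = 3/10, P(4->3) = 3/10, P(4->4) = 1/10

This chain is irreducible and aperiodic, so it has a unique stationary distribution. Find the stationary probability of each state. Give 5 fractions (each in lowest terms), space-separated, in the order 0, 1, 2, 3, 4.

The stationary distribution satisfies pi = pi * P, i.e.:
  pi_0 = 1/10*pi_0 + 1/2*pi_1 + 3/10*pi_2 + 3/10*pi_3 + 1/10*pi_4
  pi_1 = 1/5*pi_0 + 1/5*pi_1 + 1/5*pi_2 + 1/10*pi_3 + 1/5*pi_4
  pi_2 = 1/2*pi_0 + 1/10*pi_1 + 1/10*pi_2 + 1/10*pi_3 + 3/10*pi_4
  pi_3 = 1/10*pi_0 + 1/10*pi_1 + 1/10*pi_2 + 3/10*pi_3 + 3/10*pi_4
  pi_4 = 1/10*pi_0 + 1/10*pi_1 + 3/10*pi_2 + 1/5*pi_3 + 1/10*pi_4
with normalization: pi_0 + pi_1 + pi_2 + pi_3 + pi_4 = 1.

Using the first 4 balance equations plus normalization, the linear system A*pi = b is:
  [-9/10, 1/2, 3/10, 3/10, 1/10] . pi = 0
  [1/5, -4/5, 1/5, 1/10, 1/5] . pi = 0
  [1/2, 1/10, -9/10, 1/10, 3/10] . pi = 0
  [1/10, 1/10, 1/10, -7/10, 3/10] . pi = 0
  [1, 1, 1, 1, 1] . pi = 1

Solving yields:
  pi_0 = 721/2846
  pi_1 = 261/1423
  pi_2 = 333/1423
  pi_3 = 236/1423
  pi_4 = 465/2846

Verification (pi * P):
  721/2846*1/10 + 261/1423*1/2 + 333/1423*3/10 + 236/1423*3/10 + 465/2846*1/10 = 721/2846 = pi_0  (ok)
  721/2846*1/5 + 261/1423*1/5 + 333/1423*1/5 + 236/1423*1/10 + 465/2846*1/5 = 261/1423 = pi_1  (ok)
  721/2846*1/2 + 261/1423*1/10 + 333/1423*1/10 + 236/1423*1/10 + 465/2846*3/10 = 333/1423 = pi_2  (ok)
  721/2846*1/10 + 261/1423*1/10 + 333/1423*1/10 + 236/1423*3/10 + 465/2846*3/10 = 236/1423 = pi_3  (ok)
  721/2846*1/10 + 261/1423*1/10 + 333/1423*3/10 + 236/1423*1/5 + 465/2846*1/10 = 465/2846 = pi_4  (ok)

Answer: 721/2846 261/1423 333/1423 236/1423 465/2846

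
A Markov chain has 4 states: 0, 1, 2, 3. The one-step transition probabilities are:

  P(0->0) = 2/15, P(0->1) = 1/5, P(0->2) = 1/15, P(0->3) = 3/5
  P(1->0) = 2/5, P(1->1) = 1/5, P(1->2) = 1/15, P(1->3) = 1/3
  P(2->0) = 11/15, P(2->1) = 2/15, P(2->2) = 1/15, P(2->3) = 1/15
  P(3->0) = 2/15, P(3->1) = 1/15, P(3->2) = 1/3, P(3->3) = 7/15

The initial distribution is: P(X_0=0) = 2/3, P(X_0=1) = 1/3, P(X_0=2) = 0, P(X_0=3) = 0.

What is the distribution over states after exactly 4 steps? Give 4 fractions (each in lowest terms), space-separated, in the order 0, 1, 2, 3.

Answer: 14083/50625 454/3375 26273/151875 62923/151875

Derivation:
Propagating the distribution step by step (d_{t+1} = d_t * P):
d_0 = (0=2/3, 1=1/3, 2=0, 3=0)
  d_1[0] = 2/3*2/15 + 1/3*2/5 + 0*11/15 + 0*2/15 = 2/9
  d_1[1] = 2/3*1/5 + 1/3*1/5 + 0*2/15 + 0*1/15 = 1/5
  d_1[2] = 2/3*1/15 + 1/3*1/15 + 0*1/15 + 0*1/3 = 1/15
  d_1[3] = 2/3*3/5 + 1/3*1/3 + 0*1/15 + 0*7/15 = 23/45
d_1 = (0=2/9, 1=1/5, 2=1/15, 3=23/45)
  d_2[0] = 2/9*2/15 + 1/5*2/5 + 1/15*11/15 + 23/45*2/15 = 17/75
  d_2[1] = 2/9*1/5 + 1/5*1/5 + 1/15*2/15 + 23/45*1/15 = 86/675
  d_2[2] = 2/9*1/15 + 1/5*1/15 + 1/15*1/15 + 23/45*1/3 = 137/675
  d_2[3] = 2/9*3/5 + 1/5*1/3 + 1/15*1/15 + 23/45*7/15 = 299/675
d_2 = (0=17/75, 1=86/675, 2=137/675, 3=299/675)
  d_3[0] = 17/75*2/15 + 86/675*2/5 + 137/675*11/15 + 299/675*2/15 = 2927/10125
  d_3[1] = 17/75*1/5 + 86/675*1/5 + 137/675*2/15 + 299/675*1/15 = 86/675
  d_3[2] = 17/75*1/15 + 86/675*1/15 + 137/675*1/15 + 299/675*1/3 = 1871/10125
  d_3[3] = 17/75*3/5 + 86/675*1/3 + 137/675*1/15 + 299/675*7/15 = 4037/10125
d_3 = (0=2927/10125, 1=86/675, 2=1871/10125, 3=4037/10125)
  d_4[0] = 2927/10125*2/15 + 86/675*2/5 + 1871/10125*11/15 + 4037/10125*2/15 = 14083/50625
  d_4[1] = 2927/10125*1/5 + 86/675*1/5 + 1871/10125*2/15 + 4037/10125*1/15 = 454/3375
  d_4[2] = 2927/10125*1/15 + 86/675*1/15 + 1871/10125*1/15 + 4037/10125*1/3 = 26273/151875
  d_4[3] = 2927/10125*3/5 + 86/675*1/3 + 1871/10125*1/15 + 4037/10125*7/15 = 62923/151875
d_4 = (0=14083/50625, 1=454/3375, 2=26273/151875, 3=62923/151875)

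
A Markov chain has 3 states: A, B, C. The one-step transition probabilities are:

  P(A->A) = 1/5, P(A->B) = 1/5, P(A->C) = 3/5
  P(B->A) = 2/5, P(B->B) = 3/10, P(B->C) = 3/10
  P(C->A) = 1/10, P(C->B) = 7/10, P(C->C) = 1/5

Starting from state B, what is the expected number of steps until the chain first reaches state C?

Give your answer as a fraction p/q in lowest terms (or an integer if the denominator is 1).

Let h_i = expected steps to first reach C from state i.
Boundary: h_C = 0.
First-step equations for the other states:
  h_A = 1 + 1/5*h_A + 1/5*h_B + 3/5*h_C
  h_B = 1 + 2/5*h_A + 3/10*h_B + 3/10*h_C

Substituting h_C = 0 and rearranging gives the linear system (I - Q) h = 1:
  [4/5, -1/5] . (h_A, h_B) = 1
  [-2/5, 7/10] . (h_A, h_B) = 1

Solving yields:
  h_A = 15/8
  h_B = 5/2

Starting state is B, so the expected hitting time is h_B = 5/2.

Answer: 5/2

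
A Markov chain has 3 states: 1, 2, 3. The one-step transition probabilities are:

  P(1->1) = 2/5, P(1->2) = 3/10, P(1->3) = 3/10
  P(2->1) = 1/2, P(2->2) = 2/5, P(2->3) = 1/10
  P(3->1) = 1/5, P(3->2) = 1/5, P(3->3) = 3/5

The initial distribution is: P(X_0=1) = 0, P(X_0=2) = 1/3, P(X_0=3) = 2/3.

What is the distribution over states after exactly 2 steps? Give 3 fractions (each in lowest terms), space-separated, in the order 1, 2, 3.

Propagating the distribution step by step (d_{t+1} = d_t * P):
d_0 = (1=0, 2=1/3, 3=2/3)
  d_1[1] = 0*2/5 + 1/3*1/2 + 2/3*1/5 = 3/10
  d_1[2] = 0*3/10 + 1/3*2/5 + 2/3*1/5 = 4/15
  d_1[3] = 0*3/10 + 1/3*1/10 + 2/3*3/5 = 13/30
d_1 = (1=3/10, 2=4/15, 3=13/30)
  d_2[1] = 3/10*2/5 + 4/15*1/2 + 13/30*1/5 = 17/50
  d_2[2] = 3/10*3/10 + 4/15*2/5 + 13/30*1/5 = 17/60
  d_2[3] = 3/10*3/10 + 4/15*1/10 + 13/30*3/5 = 113/300
d_2 = (1=17/50, 2=17/60, 3=113/300)

Answer: 17/50 17/60 113/300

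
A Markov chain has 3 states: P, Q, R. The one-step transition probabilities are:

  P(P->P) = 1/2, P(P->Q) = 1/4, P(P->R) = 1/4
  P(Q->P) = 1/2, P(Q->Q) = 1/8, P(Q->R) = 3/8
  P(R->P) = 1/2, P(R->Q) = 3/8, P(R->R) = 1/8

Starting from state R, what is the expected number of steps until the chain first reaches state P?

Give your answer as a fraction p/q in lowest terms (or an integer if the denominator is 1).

Answer: 2

Derivation:
Let h_i = expected steps to first reach P from state i.
Boundary: h_P = 0.
First-step equations for the other states:
  h_Q = 1 + 1/2*h_P + 1/8*h_Q + 3/8*h_R
  h_R = 1 + 1/2*h_P + 3/8*h_Q + 1/8*h_R

Substituting h_P = 0 and rearranging gives the linear system (I - Q) h = 1:
  [7/8, -3/8] . (h_Q, h_R) = 1
  [-3/8, 7/8] . (h_Q, h_R) = 1

Solving yields:
  h_Q = 2
  h_R = 2

Starting state is R, so the expected hitting time is h_R = 2.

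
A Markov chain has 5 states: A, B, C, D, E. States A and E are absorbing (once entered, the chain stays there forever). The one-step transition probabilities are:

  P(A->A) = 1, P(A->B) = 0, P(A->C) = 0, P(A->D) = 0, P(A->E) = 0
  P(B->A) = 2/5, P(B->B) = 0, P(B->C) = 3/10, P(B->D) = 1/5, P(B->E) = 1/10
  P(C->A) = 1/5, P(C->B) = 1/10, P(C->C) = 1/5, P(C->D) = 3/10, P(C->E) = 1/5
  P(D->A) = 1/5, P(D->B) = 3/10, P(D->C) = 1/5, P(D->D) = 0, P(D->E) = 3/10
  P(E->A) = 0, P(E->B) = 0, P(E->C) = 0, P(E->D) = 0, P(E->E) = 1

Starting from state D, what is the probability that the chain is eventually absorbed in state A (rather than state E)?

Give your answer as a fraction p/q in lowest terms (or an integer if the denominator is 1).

Answer: 316/631

Derivation:
Let a_i = P(absorbed in A | start in state i).
Boundary conditions: a_A = 1, a_E = 0.
For each transient state i, a_i = sum_j P(i->j) * a_j:
  a_B = 2/5*a_A + 0*a_B + 3/10*a_C + 1/5*a_D + 1/10*a_E
  a_C = 1/5*a_A + 1/10*a_B + 1/5*a_C + 3/10*a_D + 1/5*a_E
  a_D = 1/5*a_A + 3/10*a_B + 1/5*a_C + 0*a_D + 3/10*a_E

Substituting a_A = 1 and a_E = 0, rearrange to (I - Q) a = r where r[i] = P(i -> A):
  [1, -3/10, -1/5] . (a_B, a_C, a_D) = 2/5
  [-1/10, 4/5, -3/10] . (a_B, a_C, a_D) = 1/5
  [-3/10, -1/5, 1] . (a_B, a_C, a_D) = 1/5

Solving yields:
  a_B = 414/631
  a_C = 328/631
  a_D = 316/631

Starting state is D, so the absorption probability is a_D = 316/631.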